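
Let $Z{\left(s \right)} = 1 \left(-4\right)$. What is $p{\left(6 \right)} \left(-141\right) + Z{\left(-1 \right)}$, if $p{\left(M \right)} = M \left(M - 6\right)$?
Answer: $-4$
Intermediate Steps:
$Z{\left(s \right)} = -4$
$p{\left(M \right)} = M \left(-6 + M\right)$
$p{\left(6 \right)} \left(-141\right) + Z{\left(-1 \right)} = 6 \left(-6 + 6\right) \left(-141\right) - 4 = 6 \cdot 0 \left(-141\right) - 4 = 0 \left(-141\right) - 4 = 0 - 4 = -4$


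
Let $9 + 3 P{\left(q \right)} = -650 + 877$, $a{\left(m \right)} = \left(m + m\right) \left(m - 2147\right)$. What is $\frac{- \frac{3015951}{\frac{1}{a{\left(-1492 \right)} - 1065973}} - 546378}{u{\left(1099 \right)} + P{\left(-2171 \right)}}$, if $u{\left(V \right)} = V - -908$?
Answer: $- \frac{88603843641093}{6239} \approx -1.4202 \cdot 10^{10}$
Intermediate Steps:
$u{\left(V \right)} = 908 + V$ ($u{\left(V \right)} = V + 908 = 908 + V$)
$a{\left(m \right)} = 2 m \left(-2147 + m\right)$
$P{\left(q \right)} = \frac{218}{3}$ ($P{\left(q \right)} = -3 + \frac{-650 + 877}{3} = -3 + \frac{1}{3} \cdot 227 = -3 + \frac{227}{3} = \frac{218}{3}$)
$\frac{- \frac{3015951}{\frac{1}{a{\left(-1492 \right)} - 1065973}} - 546378}{u{\left(1099 \right)} + P{\left(-2171 \right)}} = \frac{- \frac{3015951}{\frac{1}{2 \left(-1492\right) \left(-2147 - 1492\right) - 1065973}} - 546378}{\left(908 + 1099\right) + \frac{218}{3}} = \frac{- \frac{3015951}{\frac{1}{2 \left(-1492\right) \left(-3639\right) - 1065973}} - 546378}{2007 + \frac{218}{3}} = \frac{- \frac{3015951}{\frac{1}{10858776 - 1065973}} - 546378}{\frac{6239}{3}} = \left(- \frac{3015951}{\frac{1}{9792803}} - 546378\right) \frac{3}{6239} = \left(- 3015951 \frac{1}{\frac{1}{9792803}} - 546378\right) \frac{3}{6239} = \left(\left(-3015951\right) 9792803 - 546378\right) \frac{3}{6239} = \left(-29534614000653 - 546378\right) \frac{3}{6239} = \left(-29534614547031\right) \frac{3}{6239} = - \frac{88603843641093}{6239}$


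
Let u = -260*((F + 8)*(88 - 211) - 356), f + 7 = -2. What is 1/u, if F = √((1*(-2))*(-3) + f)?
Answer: 67/23932831 - 123*I*√3/478656620 ≈ 2.7995e-6 - 4.4508e-7*I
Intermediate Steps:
f = -9 (f = -7 - 2 = -9)
F = I*√3 (F = √((1*(-2))*(-3) - 9) = √(-2*(-3) - 9) = √(6 - 9) = √(-3) = I*√3 ≈ 1.732*I)
u = 348400 + 31980*I*√3 (u = -260*((I*√3 + 8)*(88 - 211) - 356) = -260*((8 + I*√3)*(-123) - 356) = -260*((-984 - 123*I*√3) - 356) = -260*(-1340 - 123*I*√3) = 348400 + 31980*I*√3 ≈ 3.484e+5 + 55391.0*I)
1/u = 1/(348400 + 31980*I*√3)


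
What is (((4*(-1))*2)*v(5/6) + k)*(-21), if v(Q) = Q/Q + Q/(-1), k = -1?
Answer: 49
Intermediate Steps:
v(Q) = 1 - Q (v(Q) = 1 + Q*(-1) = 1 - Q)
(((4*(-1))*2)*v(5/6) + k)*(-21) = (((4*(-1))*2)*(1 - 5/6) - 1)*(-21) = ((-4*2)*(1 - 5/6) - 1)*(-21) = (-8*(1 - 1*⅚) - 1)*(-21) = (-8*(1 - ⅚) - 1)*(-21) = (-8*⅙ - 1)*(-21) = (-4/3 - 1)*(-21) = -7/3*(-21) = 49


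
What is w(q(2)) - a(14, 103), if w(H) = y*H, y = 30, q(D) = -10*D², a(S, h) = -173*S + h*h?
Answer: -9387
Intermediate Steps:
a(S, h) = h² - 173*S (a(S, h) = -173*S + h² = h² - 173*S)
w(H) = 30*H
w(q(2)) - a(14, 103) = 30*(-10*2²) - (103² - 173*14) = 30*(-10*4) - (10609 - 2422) = 30*(-40) - 1*8187 = -1200 - 8187 = -9387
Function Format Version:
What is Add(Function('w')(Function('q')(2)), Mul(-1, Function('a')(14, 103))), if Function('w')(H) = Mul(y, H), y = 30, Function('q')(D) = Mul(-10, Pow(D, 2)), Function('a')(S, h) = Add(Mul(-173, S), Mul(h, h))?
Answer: -9387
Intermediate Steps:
Function('a')(S, h) = Add(Pow(h, 2), Mul(-173, S)) (Function('a')(S, h) = Add(Mul(-173, S), Pow(h, 2)) = Add(Pow(h, 2), Mul(-173, S)))
Function('w')(H) = Mul(30, H)
Add(Function('w')(Function('q')(2)), Mul(-1, Function('a')(14, 103))) = Add(Mul(30, Mul(-10, Pow(2, 2))), Mul(-1, Add(Pow(103, 2), Mul(-173, 14)))) = Add(Mul(30, Mul(-10, 4)), Mul(-1, Add(10609, -2422))) = Add(Mul(30, -40), Mul(-1, 8187)) = Add(-1200, -8187) = -9387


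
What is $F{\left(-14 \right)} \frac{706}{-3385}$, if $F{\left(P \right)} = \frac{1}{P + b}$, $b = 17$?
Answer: $- \frac{706}{10155} \approx -0.069522$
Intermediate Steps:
$F{\left(P \right)} = \frac{1}{17 + P}$ ($F{\left(P \right)} = \frac{1}{P + 17} = \frac{1}{17 + P}$)
$F{\left(-14 \right)} \frac{706}{-3385} = \frac{706 \frac{1}{-3385}}{17 - 14} = \frac{706 \left(- \frac{1}{3385}\right)}{3} = \frac{1}{3} \left(- \frac{706}{3385}\right) = - \frac{706}{10155}$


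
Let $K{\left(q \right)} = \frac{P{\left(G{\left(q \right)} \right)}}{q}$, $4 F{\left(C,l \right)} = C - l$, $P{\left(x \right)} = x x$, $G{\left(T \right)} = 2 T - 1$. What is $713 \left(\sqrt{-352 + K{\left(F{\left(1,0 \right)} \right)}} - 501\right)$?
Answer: $-357213 + 2139 i \sqrt{39} \approx -3.5721 \cdot 10^{5} + 13358.0 i$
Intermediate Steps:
$G{\left(T \right)} = -1 + 2 T$ ($G{\left(T \right)} = 2 T - 1 = -1 + 2 T$)
$P{\left(x \right)} = x^{2}$
$F{\left(C,l \right)} = - \frac{l}{4} + \frac{C}{4}$ ($F{\left(C,l \right)} = \frac{C - l}{4} = - \frac{l}{4} + \frac{C}{4}$)
$K{\left(q \right)} = \frac{\left(-1 + 2 q\right)^{2}}{q}$
$713 \left(\sqrt{-352 + K{\left(F{\left(1,0 \right)} \right)}} - 501\right) = 713 \left(\sqrt{-352 + \frac{\left(-1 + 2 \left(\left(- \frac{1}{4}\right) 0 + \frac{1}{4} \cdot 1\right)\right)^{2}}{\left(- \frac{1}{4}\right) 0 + \frac{1}{4} \cdot 1}} - 501\right) = 713 \left(\sqrt{-352 + \frac{\left(-1 + 2 \left(0 + \frac{1}{4}\right)\right)^{2}}{0 + \frac{1}{4}}} - 501\right) = 713 \left(\sqrt{-352 + \frac{1}{\frac{1}{4}} \left(-1 + 2 \cdot \frac{1}{4}\right)^{2}} - 501\right) = 713 \left(\sqrt{-352 + 4 \left(-1 + \frac{1}{2}\right)^{2}} - 501\right) = 713 \left(\sqrt{-352 + 4 \left(- \frac{1}{2}\right)^{2}} - 501\right) = 713 \left(\sqrt{-352 + 4 \cdot \frac{1}{4}} - 501\right) = 713 \left(\sqrt{-352 + 1} - 501\right) = 713 \left(\sqrt{-351} - 501\right) = 713 \left(3 i \sqrt{39} - 501\right) = 713 \left(-501 + 3 i \sqrt{39}\right) = -357213 + 2139 i \sqrt{39}$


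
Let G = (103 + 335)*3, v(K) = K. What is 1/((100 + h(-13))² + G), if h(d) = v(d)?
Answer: 1/8883 ≈ 0.00011257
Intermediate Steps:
h(d) = d
G = 1314 (G = 438*3 = 1314)
1/((100 + h(-13))² + G) = 1/((100 - 13)² + 1314) = 1/(87² + 1314) = 1/(7569 + 1314) = 1/8883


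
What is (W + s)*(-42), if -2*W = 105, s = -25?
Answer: 3255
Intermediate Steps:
W = -105/2 (W = -½*105 = -105/2 ≈ -52.500)
(W + s)*(-42) = (-105/2 - 25)*(-42) = -155/2*(-42) = 3255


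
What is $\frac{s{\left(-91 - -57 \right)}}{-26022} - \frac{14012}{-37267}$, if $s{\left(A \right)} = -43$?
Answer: $\frac{366222745}{969761874} \approx 0.37764$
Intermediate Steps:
$\frac{s{\left(-91 - -57 \right)}}{-26022} - \frac{14012}{-37267} = - \frac{43}{-26022} - \frac{14012}{-37267} = \left(-43\right) \left(- \frac{1}{26022}\right) - - \frac{14012}{37267} = \frac{43}{26022} + \frac{14012}{37267} = \frac{366222745}{969761874}$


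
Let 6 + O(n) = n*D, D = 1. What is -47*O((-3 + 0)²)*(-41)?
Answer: 5781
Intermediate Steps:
O(n) = -6 + n (O(n) = -6 + n*1 = -6 + n)
-47*O((-3 + 0)²)*(-41) = -47*(-6 + (-3 + 0)²)*(-41) = -47*(-6 + (-3)²)*(-41) = -47*(-6 + 9)*(-41) = -47*3*(-41) = -141*(-41) = 5781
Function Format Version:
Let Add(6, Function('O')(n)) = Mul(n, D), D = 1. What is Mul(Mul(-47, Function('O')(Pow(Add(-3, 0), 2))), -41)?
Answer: 5781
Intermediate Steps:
Function('O')(n) = Add(-6, n) (Function('O')(n) = Add(-6, Mul(n, 1)) = Add(-6, n))
Mul(Mul(-47, Function('O')(Pow(Add(-3, 0), 2))), -41) = Mul(Mul(-47, Add(-6, Pow(Add(-3, 0), 2))), -41) = Mul(Mul(-47, Add(-6, Pow(-3, 2))), -41) = Mul(Mul(-47, Add(-6, 9)), -41) = Mul(Mul(-47, 3), -41) = Mul(-141, -41) = 5781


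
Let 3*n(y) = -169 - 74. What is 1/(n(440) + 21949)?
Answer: 1/21868 ≈ 4.5729e-5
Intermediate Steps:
n(y) = -81 (n(y) = (-169 - 74)/3 = (⅓)*(-243) = -81)
1/(n(440) + 21949) = 1/(-81 + 21949) = 1/21868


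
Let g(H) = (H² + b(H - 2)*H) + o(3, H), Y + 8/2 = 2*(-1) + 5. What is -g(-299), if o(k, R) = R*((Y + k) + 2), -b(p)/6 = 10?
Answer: -106145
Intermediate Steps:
b(p) = -60 (b(p) = -6*10 = -60)
Y = -1 (Y = -4 + (2*(-1) + 5) = -4 + (-2 + 5) = -4 + 3 = -1)
o(k, R) = R*(1 + k) (o(k, R) = R*((-1 + k) + 2) = R*(1 + k))
g(H) = H² - 56*H (g(H) = (H² - 60*H) + H*(1 + 3) = (H² - 60*H) + H*4 = (H² - 60*H) + 4*H = H² - 56*H)
-g(-299) = -(-299)*(-56 - 299) = -(-299)*(-355) = -1*106145 = -106145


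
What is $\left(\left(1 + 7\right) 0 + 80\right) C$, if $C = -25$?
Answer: $-2000$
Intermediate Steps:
$\left(\left(1 + 7\right) 0 + 80\right) C = \left(\left(1 + 7\right) 0 + 80\right) \left(-25\right) = \left(8 \cdot 0 + 80\right) \left(-25\right) = \left(0 + 80\right) \left(-25\right) = 80 \left(-25\right) = -2000$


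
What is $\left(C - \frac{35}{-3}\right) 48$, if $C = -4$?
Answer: $368$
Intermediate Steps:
$\left(C - \frac{35}{-3}\right) 48 = \left(-4 - \frac{35}{-3}\right) 48 = \left(-4 - - \frac{35}{3}\right) 48 = \left(-4 + \frac{35}{3}\right) 48 = \frac{23}{3} \cdot 48 = 368$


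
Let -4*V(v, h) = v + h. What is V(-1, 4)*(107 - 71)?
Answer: -27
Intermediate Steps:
V(v, h) = -h/4 - v/4 (V(v, h) = -(v + h)/4 = -(h + v)/4 = -h/4 - v/4)
V(-1, 4)*(107 - 71) = (-¼*4 - ¼*(-1))*(107 - 71) = (-1 + ¼)*36 = -¾*36 = -27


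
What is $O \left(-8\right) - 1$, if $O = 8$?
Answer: $-65$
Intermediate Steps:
$O \left(-8\right) - 1 = 8 \left(-8\right) - 1 = -64 - 1 = -65$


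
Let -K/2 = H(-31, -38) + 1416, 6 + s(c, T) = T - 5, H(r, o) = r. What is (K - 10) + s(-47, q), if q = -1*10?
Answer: -2801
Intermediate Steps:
q = -10
s(c, T) = -11 + T (s(c, T) = -6 + (T - 5) = -6 + (-5 + T) = -11 + T)
K = -2770 (K = -2*(-31 + 1416) = -2*1385 = -2770)
(K - 10) + s(-47, q) = (-2770 - 10) + (-11 - 10) = -2780 - 21 = -2801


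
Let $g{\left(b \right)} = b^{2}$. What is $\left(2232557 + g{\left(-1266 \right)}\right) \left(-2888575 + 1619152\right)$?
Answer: $-4868634534399$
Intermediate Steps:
$\left(2232557 + g{\left(-1266 \right)}\right) \left(-2888575 + 1619152\right) = \left(2232557 + \left(-1266\right)^{2}\right) \left(-2888575 + 1619152\right) = \left(2232557 + 1602756\right) \left(-1269423\right) = 3835313 \left(-1269423\right) = -4868634534399$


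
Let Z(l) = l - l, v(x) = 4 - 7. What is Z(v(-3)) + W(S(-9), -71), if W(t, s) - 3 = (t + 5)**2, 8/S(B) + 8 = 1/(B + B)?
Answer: 400636/21025 ≈ 19.055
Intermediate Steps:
S(B) = 8/(-8 + 1/(2*B)) (S(B) = 8/(-8 + 1/(B + B)) = 8/(-8 + 1/(2*B)))
v(x) = -3
W(t, s) = 3 + (5 + t)**2 (W(t, s) = 3 + (t + 5)**2 = 3 + (5 + t)**2)
Z(l) = 0
Z(v(-3)) + W(S(-9), -71) = 0 + (3 + (5 - 16*(-9)/(-1 + 16*(-9)))**2) = 0 + (3 + (5 - 16*(-9)/(-1 - 144))**2) = 0 + (3 + (5 - 16*(-9)/(-145))**2) = 0 + (3 + (5 - 16*(-9)*(-1/145))**2) = 0 + (3 + (5 - 144/145)**2) = 0 + (3 + (581/145)**2) = 0 + (3 + 337561/21025) = 0 + 400636/21025 = 400636/21025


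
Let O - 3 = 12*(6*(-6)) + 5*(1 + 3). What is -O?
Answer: 409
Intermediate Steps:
O = -409 (O = 3 + (12*(6*(-6)) + 5*(1 + 3)) = 3 + (12*(-36) + 5*4) = 3 + (-432 + 20) = 3 - 412 = -409)
-O = -1*(-409) = 409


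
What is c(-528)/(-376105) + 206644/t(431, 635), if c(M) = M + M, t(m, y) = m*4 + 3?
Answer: 77721665332/649533335 ≈ 119.66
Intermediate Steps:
t(m, y) = 3 + 4*m (t(m, y) = 4*m + 3 = 3 + 4*m)
c(M) = 2*M
c(-528)/(-376105) + 206644/t(431, 635) = (2*(-528))/(-376105) + 206644/(3 + 4*431) = -1056*(-1/376105) + 206644/(3 + 1724) = 1056/376105 + 206644/1727 = 77721665332/649533335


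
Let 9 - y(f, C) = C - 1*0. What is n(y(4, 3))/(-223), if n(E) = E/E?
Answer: -1/223 ≈ -0.0044843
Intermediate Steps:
y(f, C) = 9 - C (y(f, C) = 9 - (C - 1*0) = 9 - (C + 0) = 9 - C)
n(E) = 1
n(y(4, 3))/(-223) = 1/(-223) = 1*(-1/223) = -1/223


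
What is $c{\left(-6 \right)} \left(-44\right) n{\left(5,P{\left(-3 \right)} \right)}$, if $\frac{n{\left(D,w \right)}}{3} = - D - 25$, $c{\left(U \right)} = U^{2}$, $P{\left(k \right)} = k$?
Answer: $142560$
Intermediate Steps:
$n{\left(D,w \right)} = -75 - 3 D$ ($n{\left(D,w \right)} = 3 \left(- D - 25\right) = 3 \left(-25 - D\right) = -75 - 3 D$)
$c{\left(-6 \right)} \left(-44\right) n{\left(5,P{\left(-3 \right)} \right)} = \left(-6\right)^{2} \left(-44\right) \left(-75 - 15\right) = 36 \left(-44\right) \left(-75 - 15\right) = \left(-1584\right) \left(-90\right) = 142560$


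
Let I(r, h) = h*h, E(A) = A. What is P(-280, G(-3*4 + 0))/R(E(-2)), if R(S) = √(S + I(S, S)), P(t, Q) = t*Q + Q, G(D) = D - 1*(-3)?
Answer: 2511*√2/2 ≈ 1775.5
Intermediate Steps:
G(D) = 3 + D (G(D) = D + 3 = 3 + D)
P(t, Q) = Q + Q*t (P(t, Q) = Q*t + Q = Q + Q*t)
I(r, h) = h²
R(S) = √(S + S²)
P(-280, G(-3*4 + 0))/R(E(-2)) = ((3 + (-3*4 + 0))*(1 - 280))/(√(-2*(1 - 2))) = ((3 + (-12 + 0))*(-279))/(√(-2*(-1))) = ((3 - 12)*(-279))/(√2) = (-9*(-279))*(√2/2) = 2511*(√2/2) = 2511*√2/2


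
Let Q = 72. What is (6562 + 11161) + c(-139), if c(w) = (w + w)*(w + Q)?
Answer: 36349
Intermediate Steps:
c(w) = 2*w*(72 + w) (c(w) = (w + w)*(w + 72) = (2*w)*(72 + w) = 2*w*(72 + w))
(6562 + 11161) + c(-139) = (6562 + 11161) + 2*(-139)*(72 - 139) = 17723 + 2*(-139)*(-67) = 17723 + 18626 = 36349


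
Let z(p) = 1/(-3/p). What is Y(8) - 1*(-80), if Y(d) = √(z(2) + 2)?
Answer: 80 + 2*√3/3 ≈ 81.155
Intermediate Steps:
z(p) = -p/3
Y(d) = 2*√3/3 (Y(d) = √(-⅓*2 + 2) = √(-⅔ + 2) = √(4/3) = 2*√3/3)
Y(8) - 1*(-80) = 2*√3/3 - 1*(-80) = 2*√3/3 + 80 = 80 + 2*√3/3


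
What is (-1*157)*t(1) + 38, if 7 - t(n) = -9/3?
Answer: -1532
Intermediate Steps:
t(n) = 10 (t(n) = 7 - (-9)/3 = 7 - 1*(-3) = 7 + 3 = 10)
(-1*157)*t(1) + 38 = -1*157*10 + 38 = -157*10 + 38 = -1570 + 38 = -1532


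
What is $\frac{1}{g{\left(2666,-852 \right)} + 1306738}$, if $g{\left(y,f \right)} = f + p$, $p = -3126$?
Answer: $\frac{1}{1302760} \approx 7.676 \cdot 10^{-7}$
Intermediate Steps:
$g{\left(y,f \right)} = -3126 + f$ ($g{\left(y,f \right)} = f - 3126 = -3126 + f$)
$\frac{1}{g{\left(2666,-852 \right)} + 1306738} = \frac{1}{\left(-3126 - 852\right) + 1306738} = \frac{1}{-3978 + 1306738} = \frac{1}{1302760}$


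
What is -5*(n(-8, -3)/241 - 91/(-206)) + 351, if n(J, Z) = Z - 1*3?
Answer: 17322271/49646 ≈ 348.92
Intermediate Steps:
n(J, Z) = -3 + Z (n(J, Z) = Z - 3 = -3 + Z)
-5*(n(-8, -3)/241 - 91/(-206)) + 351 = -5*((-3 - 3)/241 - 91/(-206)) + 351 = -5*(-6*1/241 - 91*(-1/206)) + 351 = -5*(-6/241 + 91/206) + 351 = -5*20695/49646 + 351 = -103475/49646 + 351 = 17322271/49646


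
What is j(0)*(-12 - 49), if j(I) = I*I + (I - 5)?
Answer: 305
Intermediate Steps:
j(I) = -5 + I + I² (j(I) = I² + (-5 + I) = -5 + I + I²)
j(0)*(-12 - 49) = (-5 + 0 + 0²)*(-12 - 49) = (-5 + 0 + 0)*(-61) = -5*(-61) = 305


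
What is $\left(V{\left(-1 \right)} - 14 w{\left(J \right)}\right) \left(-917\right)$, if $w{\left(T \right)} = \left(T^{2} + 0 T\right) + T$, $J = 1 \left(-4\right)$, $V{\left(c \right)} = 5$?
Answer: $149471$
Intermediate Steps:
$J = -4$
$w{\left(T \right)} = T + T^{2}$ ($w{\left(T \right)} = \left(T^{2} + 0\right) + T = T^{2} + T = T + T^{2}$)
$\left(V{\left(-1 \right)} - 14 w{\left(J \right)}\right) \left(-917\right) = \left(5 - 14 \left(- 4 \left(1 - 4\right)\right)\right) \left(-917\right) = \left(5 - 14 \left(\left(-4\right) \left(-3\right)\right)\right) \left(-917\right) = \left(5 - 168\right) \left(-917\right) = \left(-163\right) \left(-917\right) = 149471$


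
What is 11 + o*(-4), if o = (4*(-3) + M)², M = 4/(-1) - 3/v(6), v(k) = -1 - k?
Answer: -46985/49 ≈ -958.88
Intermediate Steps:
M = -25/7 (M = 4/(-1) - 3/(-1 - 1*6) = 4*(-1) - 3/(-1 - 6) = -4 - 3/(-7) = -4 - 3*(-⅐) = -4 + 3/7 = -25/7 ≈ -3.5714)
o = 11881/49 (o = (4*(-3) - 25/7)² = (-12 - 25/7)² = (-109/7)² = 11881/49 ≈ 242.47)
11 + o*(-4) = 11 + (11881/49)*(-4) = 11 - 47524/49 = -46985/49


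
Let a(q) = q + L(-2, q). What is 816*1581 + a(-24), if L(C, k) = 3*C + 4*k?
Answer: 1289970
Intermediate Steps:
a(q) = -6 + 5*q (a(q) = q + (3*(-2) + 4*q) = q + (-6 + 4*q) = -6 + 5*q)
816*1581 + a(-24) = 816*1581 + (-6 + 5*(-24)) = 1290096 + (-6 - 120) = 1290096 - 126 = 1289970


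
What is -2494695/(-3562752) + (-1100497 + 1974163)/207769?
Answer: 1210325191429/246743140096 ≈ 4.9052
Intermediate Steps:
-2494695/(-3562752) + (-1100497 + 1974163)/207769 = -2494695*(-1/3562752) + 873666*(1/207769) = 831565/1187584 + 873666/207769 = 1210325191429/246743140096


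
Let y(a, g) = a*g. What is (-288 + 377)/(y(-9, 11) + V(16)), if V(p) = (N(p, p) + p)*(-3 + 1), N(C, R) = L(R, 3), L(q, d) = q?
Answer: -89/163 ≈ -0.54601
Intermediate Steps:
N(C, R) = R
V(p) = -4*p (V(p) = (p + p)*(-3 + 1) = (2*p)*(-2) = -4*p)
(-288 + 377)/(y(-9, 11) + V(16)) = (-288 + 377)/(-9*11 - 4*16) = 89/(-99 - 64) = 89/(-163) = 89*(-1/163) = -89/163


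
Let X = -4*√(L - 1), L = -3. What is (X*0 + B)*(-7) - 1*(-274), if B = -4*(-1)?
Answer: 246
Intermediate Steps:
B = 4
X = -8*I (X = -4*√(-3 - 1) = -8*I ≈ -8.0*I)
(X*0 + B)*(-7) - 1*(-274) = (-8*I*0 + 4)*(-7) - 1*(-274) = (0 + 4)*(-7) + 274 = 4*(-7) + 274 = -28 + 274 = 246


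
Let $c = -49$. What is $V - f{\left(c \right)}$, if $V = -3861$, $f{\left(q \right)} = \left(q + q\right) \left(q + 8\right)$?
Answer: $-7879$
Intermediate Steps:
$f{\left(q \right)} = 2 q \left(8 + q\right)$
$V - f{\left(c \right)} = -3861 - 2 \left(-49\right) \left(8 - 49\right) = -3861 - 2 \left(-49\right) \left(-41\right) = -3861 - 4018 = -7879$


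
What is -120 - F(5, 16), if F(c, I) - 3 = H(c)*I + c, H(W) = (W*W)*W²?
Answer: -10128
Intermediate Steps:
H(W) = W⁴ (H(W) = W²*W² = W⁴)
F(c, I) = 3 + c + I*c⁴ (F(c, I) = 3 + (c⁴*I + c) = 3 + (I*c⁴ + c) = 3 + (c + I*c⁴) = 3 + c + I*c⁴)
-120 - F(5, 16) = -120 - (3 + 5 + 16*5⁴) = -120 - (3 + 5 + 16*625) = -120 - (3 + 5 + 10000) = -120 - 1*10008 = -120 - 10008 = -10128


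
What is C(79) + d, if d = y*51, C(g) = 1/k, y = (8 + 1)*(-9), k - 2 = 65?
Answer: -276776/67 ≈ -4131.0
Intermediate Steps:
k = 67 (k = 2 + 65 = 67)
y = -81 (y = 9*(-9) = -81)
C(g) = 1/67
d = -4131 (d = -81*51 = -4131)
C(79) + d = 1/67 - 4131 = -276776/67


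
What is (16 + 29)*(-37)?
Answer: -1665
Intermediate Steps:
(16 + 29)*(-37) = 45*(-37) = -1665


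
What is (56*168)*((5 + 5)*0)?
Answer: 0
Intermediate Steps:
(56*168)*((5 + 5)*0) = 9408*(10*0) = 9408*0 = 0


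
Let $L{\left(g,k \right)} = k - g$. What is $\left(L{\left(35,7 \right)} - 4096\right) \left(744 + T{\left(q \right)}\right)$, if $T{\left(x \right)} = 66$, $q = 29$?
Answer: $-3340440$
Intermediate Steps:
$\left(L{\left(35,7 \right)} - 4096\right) \left(744 + T{\left(q \right)}\right) = \left(\left(7 - 35\right) - 4096\right) \left(744 + 66\right) = \left(\left(7 - 35\right) - 4096\right) 810 = \left(-28 - 4096\right) 810 = \left(-4124\right) 810 = -3340440$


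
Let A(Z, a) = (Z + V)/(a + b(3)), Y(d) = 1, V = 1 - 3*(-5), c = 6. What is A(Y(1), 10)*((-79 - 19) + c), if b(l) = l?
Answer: -1564/13 ≈ -120.31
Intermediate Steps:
V = 16 (V = 1 + 15 = 16)
A(Z, a) = (16 + Z)/(3 + a) (A(Z, a) = (Z + 16)/(a + 3) = (16 + Z)/(3 + a))
A(Y(1), 10)*((-79 - 19) + c) = ((16 + 1)/(3 + 10))*((-79 - 19) + 6) = (17/13)*(-98 + 6) = ((1/13)*17)*(-92) = (17/13)*(-92) = -1564/13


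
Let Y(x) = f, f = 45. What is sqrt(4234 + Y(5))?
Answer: sqrt(4279) ≈ 65.414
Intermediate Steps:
Y(x) = 45
sqrt(4234 + Y(5)) = sqrt(4234 + 45) = sqrt(4279)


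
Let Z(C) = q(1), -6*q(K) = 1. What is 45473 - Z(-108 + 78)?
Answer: 272839/6 ≈ 45473.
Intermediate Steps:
q(K) = -⅙ (q(K) = -⅙*1 = -⅙)
Z(C) = -⅙
45473 - Z(-108 + 78) = 45473 - 1*(-⅙) = 45473 + ⅙ = 272839/6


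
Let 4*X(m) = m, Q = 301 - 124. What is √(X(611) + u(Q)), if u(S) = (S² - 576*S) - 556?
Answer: I*√284105/2 ≈ 266.51*I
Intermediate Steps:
Q = 177
X(m) = m/4
u(S) = -556 + S² - 576*S
√(X(611) + u(Q)) = √((¼)*611 + (-556 + 177² - 576*177)) = √(611/4 + (-556 + 31329 - 101952)) = √(611/4 - 71179) = √(-284105/4) = I*√284105/2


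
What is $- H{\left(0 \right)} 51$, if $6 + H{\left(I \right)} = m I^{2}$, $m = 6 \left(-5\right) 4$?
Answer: $306$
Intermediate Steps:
$m = -120$ ($m = \left(-30\right) 4 = -120$)
$H{\left(I \right)} = -6 - 120 I^{2}$
$- H{\left(0 \right)} 51 = - \left(-6 - 120 \cdot 0^{2}\right) 51 = - \left(-6 - 0\right) 51 = - \left(-6 + 0\right) 51 = - \left(-6\right) 51 = \left(-1\right) \left(-306\right) = 306$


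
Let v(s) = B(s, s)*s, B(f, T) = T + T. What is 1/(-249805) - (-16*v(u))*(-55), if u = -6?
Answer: -15827644801/249805 ≈ -63360.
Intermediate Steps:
B(f, T) = 2*T
v(s) = 2*s**2 (v(s) = (2*s)*s = 2*s**2)
1/(-249805) - (-16*v(u))*(-55) = 1/(-249805) - (-32*(-6)**2)*(-55) = -1/249805 - (-32*36)*(-55) = -1/249805 - (-16*72)*(-55) = -1/249805 - (-1152)*(-55) = -1/249805 - 1*63360 = -1/249805 - 63360 = -15827644801/249805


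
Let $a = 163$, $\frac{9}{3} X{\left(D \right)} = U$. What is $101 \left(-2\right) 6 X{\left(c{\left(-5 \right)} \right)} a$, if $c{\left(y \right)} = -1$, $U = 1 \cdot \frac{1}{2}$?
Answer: $-32926$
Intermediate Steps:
$U = \frac{1}{2}$ ($U = 1 \cdot \frac{1}{2} = \frac{1}{2} \approx 0.5$)
$X{\left(D \right)} = \frac{1}{6}$ ($X{\left(D \right)} = \frac{1}{3} \cdot \frac{1}{2} = \frac{1}{6}$)
$101 \left(-2\right) 6 X{\left(c{\left(-5 \right)} \right)} a = 101 \left(-2\right) 6 \cdot \frac{1}{6} \cdot 163 = 101 \left(\left(-12\right) \frac{1}{6}\right) 163 = 101 \left(-2\right) 163 = \left(-202\right) 163 = -32926$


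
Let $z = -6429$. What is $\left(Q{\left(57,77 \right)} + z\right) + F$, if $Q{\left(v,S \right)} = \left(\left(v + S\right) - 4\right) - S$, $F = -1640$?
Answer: $-8016$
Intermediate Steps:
$Q{\left(v,S \right)} = -4 + v$ ($Q{\left(v,S \right)} = \left(\left(S + v\right) - 4\right) - S = \left(-4 + S + v\right) - S = -4 + v$)
$\left(Q{\left(57,77 \right)} + z\right) + F = \left(\left(-4 + 57\right) - 6429\right) - 1640 = \left(53 - 6429\right) - 1640 = -6376 - 1640 = -8016$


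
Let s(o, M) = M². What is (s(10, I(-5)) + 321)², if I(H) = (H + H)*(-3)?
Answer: 1490841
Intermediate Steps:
I(H) = -6*H (I(H) = (2*H)*(-3) = -6*H)
(s(10, I(-5)) + 321)² = ((-6*(-5))² + 321)² = (30² + 321)² = (900 + 321)² = 1221² = 1490841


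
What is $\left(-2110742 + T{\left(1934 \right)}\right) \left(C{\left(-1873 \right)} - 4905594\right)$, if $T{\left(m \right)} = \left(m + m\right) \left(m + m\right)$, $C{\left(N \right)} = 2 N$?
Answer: $-63088367169880$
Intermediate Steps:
$T{\left(m \right)} = 4 m^{2}$ ($T{\left(m \right)} = 2 m 2 m = 4 m^{2}$)
$\left(-2110742 + T{\left(1934 \right)}\right) \left(C{\left(-1873 \right)} - 4905594\right) = \left(-2110742 + 4 \cdot 1934^{2}\right) \left(2 \left(-1873\right) - 4905594\right) = \left(-2110742 + 4 \cdot 3740356\right) \left(-3746 - 4905594\right) = \left(-2110742 + 14961424\right) \left(-4909340\right) = 12850682 \left(-4909340\right) = -63088367169880$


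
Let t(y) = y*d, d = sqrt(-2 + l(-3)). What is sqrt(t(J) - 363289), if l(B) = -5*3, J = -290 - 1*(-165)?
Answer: sqrt(-363289 - 125*I*sqrt(17)) ≈ 0.428 - 602.73*I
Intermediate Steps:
J = -125 (J = -290 + 165 = -125)
l(B) = -15
d = I*sqrt(17) (d = sqrt(-2 - 15) = sqrt(-17) = I*sqrt(17) ≈ 4.1231*I)
t(y) = I*y*sqrt(17) (t(y) = y*(I*sqrt(17)) = I*y*sqrt(17))
sqrt(t(J) - 363289) = sqrt(I*(-125)*sqrt(17) - 363289) = sqrt(-125*I*sqrt(17) - 363289) = sqrt(-363289 - 125*I*sqrt(17))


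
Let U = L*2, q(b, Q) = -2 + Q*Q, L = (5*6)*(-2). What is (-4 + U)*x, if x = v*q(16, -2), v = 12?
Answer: -2976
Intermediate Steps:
L = -60 (L = 30*(-2) = -60)
q(b, Q) = -2 + Q**2
U = -120 (U = -60*2 = -120)
x = 24 (x = 12*(-2 + (-2)**2) = 12*(-2 + 4) = 12*2 = 24)
(-4 + U)*x = (-4 - 120)*24 = -124*24 = -2976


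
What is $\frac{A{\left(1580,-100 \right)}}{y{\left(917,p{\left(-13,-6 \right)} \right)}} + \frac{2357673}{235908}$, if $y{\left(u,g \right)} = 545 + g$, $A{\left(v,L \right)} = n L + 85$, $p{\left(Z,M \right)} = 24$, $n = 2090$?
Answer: $- \frac{15981067961}{44743884} \approx -357.17$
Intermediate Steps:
$A{\left(v,L \right)} = 85 + 2090 L$ ($A{\left(v,L \right)} = 2090 L + 85 = 85 + 2090 L$)
$\frac{A{\left(1580,-100 \right)}}{y{\left(917,p{\left(-13,-6 \right)} \right)}} + \frac{2357673}{235908} = \frac{85 + 2090 \left(-100\right)}{545 + 24} + \frac{2357673}{235908} = \frac{85 - 209000}{569} + 2357673 \cdot \frac{1}{235908} = \left(-208915\right) \frac{1}{569} + \frac{785891}{78636} = - \frac{208915}{569} + \frac{785891}{78636} = - \frac{15981067961}{44743884}$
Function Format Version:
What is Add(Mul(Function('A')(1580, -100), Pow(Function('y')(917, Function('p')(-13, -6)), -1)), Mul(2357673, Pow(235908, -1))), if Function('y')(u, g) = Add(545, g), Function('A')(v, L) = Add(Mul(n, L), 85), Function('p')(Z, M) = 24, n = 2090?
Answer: Rational(-15981067961, 44743884) ≈ -357.17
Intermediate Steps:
Function('A')(v, L) = Add(85, Mul(2090, L)) (Function('A')(v, L) = Add(Mul(2090, L), 85) = Add(85, Mul(2090, L)))
Add(Mul(Function('A')(1580, -100), Pow(Function('y')(917, Function('p')(-13, -6)), -1)), Mul(2357673, Pow(235908, -1))) = Add(Mul(Add(85, Mul(2090, -100)), Pow(Add(545, 24), -1)), Mul(2357673, Pow(235908, -1))) = Add(Mul(Add(85, -209000), Pow(569, -1)), Mul(2357673, Rational(1, 235908))) = Add(Mul(-208915, Rational(1, 569)), Rational(785891, 78636)) = Add(Rational(-208915, 569), Rational(785891, 78636)) = Rational(-15981067961, 44743884)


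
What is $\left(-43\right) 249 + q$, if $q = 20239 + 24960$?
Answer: $34492$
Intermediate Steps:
$q = 45199$
$\left(-43\right) 249 + q = \left(-43\right) 249 + 45199 = -10707 + 45199 = 34492$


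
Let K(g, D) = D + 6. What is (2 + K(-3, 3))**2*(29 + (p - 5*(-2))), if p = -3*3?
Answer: 3630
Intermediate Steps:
K(g, D) = 6 + D
p = -9
(2 + K(-3, 3))**2*(29 + (p - 5*(-2))) = (2 + (6 + 3))**2*(29 + (-9 - 5*(-2))) = (2 + 9)**2*(29 + (-9 + 10)) = 11**2*(29 + 1) = 121*30 = 3630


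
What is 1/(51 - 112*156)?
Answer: -1/17421 ≈ -5.7402e-5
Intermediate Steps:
1/(51 - 112*156) = 1/(51 - 17472) = 1/(-17421) = -1/17421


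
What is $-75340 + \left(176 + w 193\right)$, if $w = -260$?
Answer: $-125344$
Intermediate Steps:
$-75340 + \left(176 + w 193\right) = -75340 + \left(176 - 50180\right) = -75340 - 50004 = -125344$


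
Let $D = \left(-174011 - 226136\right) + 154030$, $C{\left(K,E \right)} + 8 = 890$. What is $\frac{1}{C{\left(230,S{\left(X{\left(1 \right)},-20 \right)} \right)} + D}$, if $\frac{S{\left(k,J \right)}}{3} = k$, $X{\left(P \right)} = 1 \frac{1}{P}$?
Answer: $- \frac{1}{245235} \approx -4.0777 \cdot 10^{-6}$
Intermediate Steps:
$X{\left(P \right)} = \frac{1}{P}$
$S{\left(k,J \right)} = 3 k$
$C{\left(K,E \right)} = 882$ ($C{\left(K,E \right)} = -8 + 890 = 882$)
$D = -246117$ ($D = \left(-174011 - 226136\right) + 154030 = -400147 + 154030 = -246117$)
$\frac{1}{C{\left(230,S{\left(X{\left(1 \right)},-20 \right)} \right)} + D} = \frac{1}{882 - 246117} = \frac{1}{-245235} = - \frac{1}{245235}$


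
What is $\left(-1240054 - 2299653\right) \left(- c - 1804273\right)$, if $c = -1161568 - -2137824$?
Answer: $9842257965003$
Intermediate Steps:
$c = 976256$ ($c = -1161568 + 2137824 = 976256$)
$\left(-1240054 - 2299653\right) \left(- c - 1804273\right) = \left(-1240054 - 2299653\right) \left(\left(-1\right) 976256 - 1804273\right) = - 3539707 \left(-976256 - 1804273\right) = \left(-3539707\right) \left(-2780529\right) = 9842257965003$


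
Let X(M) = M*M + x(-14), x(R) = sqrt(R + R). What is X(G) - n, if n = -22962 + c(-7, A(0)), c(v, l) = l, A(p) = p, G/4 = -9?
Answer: 24258 + 2*I*sqrt(7) ≈ 24258.0 + 5.2915*I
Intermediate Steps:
x(R) = sqrt(2)*sqrt(R) (x(R) = sqrt(2*R) = sqrt(2)*sqrt(R))
G = -36 (G = 4*(-9) = -36)
n = -22962 (n = -22962 + 0 = -22962)
X(M) = M**2 + 2*I*sqrt(7) (X(M) = M*M + sqrt(2)*sqrt(-14) = M**2 + sqrt(2)*(I*sqrt(14)) = M**2 + 2*I*sqrt(7))
X(G) - n = ((-36)**2 + 2*I*sqrt(7)) - 1*(-22962) = (1296 + 2*I*sqrt(7)) + 22962 = 24258 + 2*I*sqrt(7)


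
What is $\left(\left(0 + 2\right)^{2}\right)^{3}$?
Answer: $64$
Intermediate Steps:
$\left(\left(0 + 2\right)^{2}\right)^{3} = \left(2^{2}\right)^{3} = 4^{3} = 64$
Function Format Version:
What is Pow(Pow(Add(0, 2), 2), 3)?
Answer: 64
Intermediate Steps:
Pow(Pow(Add(0, 2), 2), 3) = Pow(Pow(2, 2), 3) = Pow(4, 3) = 64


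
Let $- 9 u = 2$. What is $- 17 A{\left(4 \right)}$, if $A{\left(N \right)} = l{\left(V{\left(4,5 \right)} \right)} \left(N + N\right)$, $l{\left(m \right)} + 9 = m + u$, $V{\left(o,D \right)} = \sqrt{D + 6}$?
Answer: $\frac{11288}{9} - 136 \sqrt{11} \approx 803.16$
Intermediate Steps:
$u = - \frac{2}{9}$ ($u = \left(- \frac{1}{9}\right) 2 = - \frac{2}{9} \approx -0.22222$)
$V{\left(o,D \right)} = \sqrt{6 + D}$
$l{\left(m \right)} = - \frac{83}{9} + m$ ($l{\left(m \right)} = -9 + \left(m - \frac{2}{9}\right) = -9 + \left(- \frac{2}{9} + m\right) = - \frac{83}{9} + m$)
$A{\left(N \right)} = 2 N \left(- \frac{83}{9} + \sqrt{11}\right)$ ($A{\left(N \right)} = \left(- \frac{83}{9} + \sqrt{6 + 5}\right) \left(N + N\right) = \left(- \frac{83}{9} + \sqrt{11}\right) 2 N = 2 N \left(- \frac{83}{9} + \sqrt{11}\right)$)
$- 17 A{\left(4 \right)} = - 17 \cdot \frac{2}{9} \cdot 4 \left(-83 + 9 \sqrt{11}\right) = - 17 \left(- \frac{664}{9} + 8 \sqrt{11}\right) = \frac{11288}{9} - 136 \sqrt{11}$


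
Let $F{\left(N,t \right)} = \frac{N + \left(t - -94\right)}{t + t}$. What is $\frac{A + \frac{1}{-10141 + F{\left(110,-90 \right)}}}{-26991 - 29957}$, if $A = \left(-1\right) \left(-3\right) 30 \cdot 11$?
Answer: $- \frac{75301620}{4331593013} \approx -0.017384$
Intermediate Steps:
$F{\left(N,t \right)} = \frac{94 + N + t}{2 t}$ ($F{\left(N,t \right)} = \frac{N + \left(t + 94\right)}{2 t} = \left(N + \left(94 + t\right)\right) \frac{1}{2 t} = \left(94 + N + t\right) \frac{1}{2 t} = \frac{94 + N + t}{2 t}$)
$A = 990$ ($A = 3 \cdot 30 \cdot 11 = 90 \cdot 11 = 990$)
$\frac{A + \frac{1}{-10141 + F{\left(110,-90 \right)}}}{-26991 - 29957} = \frac{990 + \frac{1}{-10141 + \frac{94 + 110 - 90}{2 \left(-90\right)}}}{-26991 - 29957} = \frac{990 + \frac{1}{-10141 + \frac{1}{2} \left(- \frac{1}{90}\right) 114}}{-56948} = \left(990 + \frac{1}{-10141 - \frac{19}{30}}\right) \left(- \frac{1}{56948}\right) = \left(990 + \frac{1}{- \frac{304249}{30}}\right) \left(- \frac{1}{56948}\right) = \left(990 - \frac{30}{304249}\right) \left(- \frac{1}{56948}\right) = \frac{301206480}{304249} \left(- \frac{1}{56948}\right) = - \frac{75301620}{4331593013}$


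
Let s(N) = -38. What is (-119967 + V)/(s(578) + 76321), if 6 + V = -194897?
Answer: -314870/76283 ≈ -4.1277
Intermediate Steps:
V = -194903 (V = -6 - 194897 = -194903)
(-119967 + V)/(s(578) + 76321) = (-119967 - 194903)/(-38 + 76321) = -314870/76283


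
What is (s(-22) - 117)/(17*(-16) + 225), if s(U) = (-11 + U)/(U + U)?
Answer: 465/188 ≈ 2.4734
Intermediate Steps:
s(U) = (-11 + U)/(2*U) (s(U) = (-11 + U)/((2*U)) = (-11 + U)*(1/(2*U)) = (-11 + U)/(2*U))
(s(-22) - 117)/(17*(-16) + 225) = ((½)*(-11 - 22)/(-22) - 117)/(17*(-16) + 225) = ((½)*(-1/22)*(-33) - 117)/(-272 + 225) = (¾ - 117)/(-47) = -465/4*(-1/47) = 465/188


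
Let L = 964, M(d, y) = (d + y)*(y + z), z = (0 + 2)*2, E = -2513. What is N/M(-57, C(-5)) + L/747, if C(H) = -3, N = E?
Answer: 645017/14940 ≈ 43.174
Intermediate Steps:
N = -2513
z = 4 (z = 2*2 = 4)
M(d, y) = (4 + y)*(d + y) (M(d, y) = (d + y)*(y + 4) = (d + y)*(4 + y) = (4 + y)*(d + y))
N/M(-57, C(-5)) + L/747 = -2513/((-3)² + 4*(-57) + 4*(-3) - 57*(-3)) + 964/747 = -2513/(9 - 228 - 12 + 171) + 964*(1/747) = -2513/(-60) + 964/747 = -2513*(-1/60) + 964/747 = 2513/60 + 964/747 = 645017/14940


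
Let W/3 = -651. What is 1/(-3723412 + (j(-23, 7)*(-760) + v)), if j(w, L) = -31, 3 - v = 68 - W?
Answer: -1/3701870 ≈ -2.7013e-7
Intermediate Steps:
W = -1953 (W = 3*(-651) = -1953)
v = -2018 (v = 3 - (68 - 1*(-1953)) = 3 - (68 + 1953) = 3 - 1*2021 = 3 - 2021 = -2018)
1/(-3723412 + (j(-23, 7)*(-760) + v)) = 1/(-3723412 + (-31*(-760) - 2018)) = 1/(-3723412 + (23560 - 2018)) = 1/(-3723412 + 21542) = 1/(-3701870) = -1/3701870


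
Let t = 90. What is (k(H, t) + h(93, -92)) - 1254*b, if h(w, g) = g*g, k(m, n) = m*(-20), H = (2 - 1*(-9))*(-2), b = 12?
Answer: -6144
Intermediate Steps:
H = -22 (H = (2 + 9)*(-2) = 11*(-2) = -22)
k(m, n) = -20*m
h(w, g) = g²
(k(H, t) + h(93, -92)) - 1254*b = (-20*(-22) + (-92)²) - 1254*12 = (440 + 8464) - 15048 = 8904 - 15048 = -6144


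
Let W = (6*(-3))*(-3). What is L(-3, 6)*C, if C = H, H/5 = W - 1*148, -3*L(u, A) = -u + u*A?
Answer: -2350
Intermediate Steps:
W = 54 (W = -18*(-3) = 54)
L(u, A) = u/3 - A*u/3 (L(u, A) = -(-u + u*A)/3 = -(-u + A*u)/3 = u/3 - A*u/3)
H = -470 (H = 5*(54 - 1*148) = 5*(54 - 148) = 5*(-94) = -470)
C = -470
L(-3, 6)*C = ((⅓)*(-3)*(1 - 1*6))*(-470) = ((⅓)*(-3)*(1 - 6))*(-470) = ((⅓)*(-3)*(-5))*(-470) = 5*(-470) = -2350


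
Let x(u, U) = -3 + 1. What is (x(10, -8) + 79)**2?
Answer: 5929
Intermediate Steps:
x(u, U) = -2
(x(10, -8) + 79)**2 = (-2 + 79)**2 = 77**2 = 5929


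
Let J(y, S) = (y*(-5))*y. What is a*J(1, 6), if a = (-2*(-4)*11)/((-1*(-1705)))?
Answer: -8/31 ≈ -0.25806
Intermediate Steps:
J(y, S) = -5*y² (J(y, S) = (-5*y)*y = -5*y²)
a = 8/155 (a = (8*11)/1705 = 88*(1/1705) = 8/155 ≈ 0.051613)
a*J(1, 6) = 8*(-5*1²)/155 = 8*(-5*1)/155 = (8/155)*(-5) = -8/31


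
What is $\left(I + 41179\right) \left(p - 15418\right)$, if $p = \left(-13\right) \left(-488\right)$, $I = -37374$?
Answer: $-34526570$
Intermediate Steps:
$p = 6344$
$\left(I + 41179\right) \left(p - 15418\right) = \left(-37374 + 41179\right) \left(6344 - 15418\right) = 3805 \left(-9074\right) = -34526570$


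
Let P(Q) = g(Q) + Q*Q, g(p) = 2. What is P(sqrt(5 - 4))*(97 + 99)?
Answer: 588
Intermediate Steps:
P(Q) = 2 + Q**2 (P(Q) = 2 + Q*Q = 2 + Q**2)
P(sqrt(5 - 4))*(97 + 99) = (2 + (sqrt(5 - 4))**2)*(97 + 99) = (2 + (sqrt(1))**2)*196 = (2 + 1**2)*196 = (2 + 1)*196 = 3*196 = 588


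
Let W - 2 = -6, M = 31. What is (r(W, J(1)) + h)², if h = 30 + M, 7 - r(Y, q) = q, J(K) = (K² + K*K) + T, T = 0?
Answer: 4356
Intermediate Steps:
J(K) = 2*K² (J(K) = (K² + K*K) + 0 = (K² + K²) + 0 = 2*K² + 0 = 2*K²)
W = -4 (W = 2 - 6 = -4)
r(Y, q) = 7 - q
h = 61 (h = 30 + 31 = 61)
(r(W, J(1)) + h)² = ((7 - 2*1²) + 61)² = ((7 - 2) + 61)² = (5 + 61)² = 66² = 4356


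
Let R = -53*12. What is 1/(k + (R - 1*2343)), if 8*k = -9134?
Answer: -4/16483 ≈ -0.00024267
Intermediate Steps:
R = -636
k = -4567/4 (k = (1/8)*(-9134) = -4567/4 ≈ -1141.8)
1/(k + (R - 1*2343)) = 1/(-4567/4 + (-636 - 1*2343)) = 1/(-4567/4 + (-636 - 2343)) = 1/(-4567/4 - 2979) = 1/(-16483/4) = -4/16483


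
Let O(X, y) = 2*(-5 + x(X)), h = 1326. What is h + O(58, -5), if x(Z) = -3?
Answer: 1310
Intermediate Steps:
O(X, y) = -16 (O(X, y) = 2*(-5 - 3) = 2*(-8) = -16)
h + O(58, -5) = 1326 - 16 = 1310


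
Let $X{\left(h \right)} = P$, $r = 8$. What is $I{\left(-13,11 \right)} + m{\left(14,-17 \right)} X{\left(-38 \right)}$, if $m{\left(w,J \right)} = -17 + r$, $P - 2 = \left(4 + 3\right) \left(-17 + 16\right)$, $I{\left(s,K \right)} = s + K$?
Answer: $43$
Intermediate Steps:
$I{\left(s,K \right)} = K + s$
$P = -5$ ($P = 2 + \left(4 + 3\right) \left(-17 + 16\right) = 2 + 7 \left(-1\right) = 2 - 7 = -5$)
$m{\left(w,J \right)} = -9$ ($m{\left(w,J \right)} = -17 + 8 = -9$)
$X{\left(h \right)} = -5$
$I{\left(-13,11 \right)} + m{\left(14,-17 \right)} X{\left(-38 \right)} = \left(11 - 13\right) - -45 = -2 + 45 = 43$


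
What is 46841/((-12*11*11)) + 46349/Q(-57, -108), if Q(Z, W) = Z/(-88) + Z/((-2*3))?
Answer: 5880460811/1296636 ≈ 4535.2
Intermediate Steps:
Q(Z, W) = -47*Z/264 (Q(Z, W) = Z*(-1/88) + Z/(-6) = -Z/88 + Z*(-⅙) = -Z/88 - Z/6 = -47*Z/264)
46841/((-12*11*11)) + 46349/Q(-57, -108) = 46841/((-12*11*11)) + 46349/((-47/264*(-57))) = 46841/((-132*11)) + 46349/(893/88) = 46841/(-1452) + 46349*(88/893) = 46841*(-1/1452) + 4078712/893 = -46841/1452 + 4078712/893 = 5880460811/1296636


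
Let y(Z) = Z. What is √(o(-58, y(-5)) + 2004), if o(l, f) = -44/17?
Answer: 2*√144602/17 ≈ 44.737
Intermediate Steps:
o(l, f) = -44/17 (o(l, f) = -44*1/17 = -44/17)
√(o(-58, y(-5)) + 2004) = √(-44/17 + 2004) = √(34024/17) = 2*√144602/17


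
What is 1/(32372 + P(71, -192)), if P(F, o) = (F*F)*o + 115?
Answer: -1/935385 ≈ -1.0691e-6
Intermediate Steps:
P(F, o) = 115 + o*F² (P(F, o) = F²*o + 115 = o*F² + 115 = 115 + o*F²)
1/(32372 + P(71, -192)) = 1/(32372 + (115 - 192*71²)) = 1/(32372 + (115 - 192*5041)) = 1/(32372 + (115 - 967872)) = 1/(32372 - 967757) = 1/(-935385) = -1/935385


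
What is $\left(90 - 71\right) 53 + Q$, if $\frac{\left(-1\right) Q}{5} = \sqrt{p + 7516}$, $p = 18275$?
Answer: $1007 - 5 \sqrt{25791} \approx 204.02$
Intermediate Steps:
$Q = - 5 \sqrt{25791}$ ($Q = - 5 \sqrt{18275 + 7516} = - 5 \sqrt{25791} \approx -802.98$)
$\left(90 - 71\right) 53 + Q = \left(90 - 71\right) 53 - 5 \sqrt{25791} = 19 \cdot 53 - 5 \sqrt{25791} = 1007 - 5 \sqrt{25791}$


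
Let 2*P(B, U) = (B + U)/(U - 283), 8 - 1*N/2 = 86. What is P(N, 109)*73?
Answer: 3431/348 ≈ 9.8592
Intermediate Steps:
N = -156 (N = 16 - 2*86 = 16 - 172 = -156)
P(B, U) = (B + U)/(2*(-283 + U)) (P(B, U) = ((B + U)/(U - 283))/2 = ((B + U)/(-283 + U))/2 = (B + U)/(2*(-283 + U)))
P(N, 109)*73 = ((-156 + 109)/(2*(-283 + 109)))*73 = ((½)*(-47)/(-174))*73 = ((½)*(-1/174)*(-47))*73 = (47/348)*73 = 3431/348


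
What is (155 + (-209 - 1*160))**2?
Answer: 45796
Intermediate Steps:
(155 + (-209 - 1*160))**2 = (155 + (-209 - 160))**2 = (155 - 369)**2 = (-214)**2 = 45796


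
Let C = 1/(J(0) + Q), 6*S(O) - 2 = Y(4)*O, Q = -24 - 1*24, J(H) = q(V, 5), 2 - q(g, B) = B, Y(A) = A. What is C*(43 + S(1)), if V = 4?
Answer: -44/51 ≈ -0.86275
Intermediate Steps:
q(g, B) = 2 - B
J(H) = -3 (J(H) = 2 - 1*5 = 2 - 5 = -3)
Q = -48 (Q = -24 - 24 = -48)
S(O) = ⅓ + 2*O/3 (S(O) = ⅓ + (4*O)/6 = ⅓ + 2*O/3)
C = -1/51 (C = 1/(-3 - 48) = 1/(-51) = -1/51 ≈ -0.019608)
C*(43 + S(1)) = -(43 + (⅓ + (⅔)*1))/51 = -(43 + (⅓ + ⅔))/51 = -(43 + 1)/51 = -1/51*44 = -44/51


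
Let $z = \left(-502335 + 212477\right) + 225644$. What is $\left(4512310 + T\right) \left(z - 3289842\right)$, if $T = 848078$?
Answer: $-17979041533728$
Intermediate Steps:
$z = -64214$ ($z = -289858 + 225644 = -64214$)
$\left(4512310 + T\right) \left(z - 3289842\right) = \left(4512310 + 848078\right) \left(-64214 - 3289842\right) = 5360388 \left(-3354056\right) = -17979041533728$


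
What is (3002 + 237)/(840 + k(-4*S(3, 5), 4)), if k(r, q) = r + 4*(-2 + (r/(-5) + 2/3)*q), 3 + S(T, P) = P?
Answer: 48585/12904 ≈ 3.7651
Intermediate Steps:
S(T, P) = -3 + P
k(r, q) = -8 + r + 4*q*(⅔ - r/5) (k(r, q) = r + 4*(-2 + (r*(-⅕) + 2*(⅓))*q) = r + 4*(-2 + (-r/5 + ⅔)*q) = r + 4*(-2 + (⅔ - r/5)*q) = r + 4*(-2 + q*(⅔ - r/5)) = r + (-8 + 4*q*(⅔ - r/5)) = -8 + r + 4*q*(⅔ - r/5))
(3002 + 237)/(840 + k(-4*S(3, 5), 4)) = (3002 + 237)/(840 + (-8 - 4*(-3 + 5) + (8/3)*4 - ⅘*4*(-4*(-3 + 5)))) = 3239/(840 + (-8 - 4*2 + 32/3 - ⅘*4*(-4*2))) = 3239/(840 + (-8 - 8 + 32/3 - ⅘*4*(-8))) = 3239/(840 + (-8 - 8 + 32/3 + 128/5)) = 3239/(840 + 304/15) = 3239/(12904/15) = 3239*(15/12904) = 48585/12904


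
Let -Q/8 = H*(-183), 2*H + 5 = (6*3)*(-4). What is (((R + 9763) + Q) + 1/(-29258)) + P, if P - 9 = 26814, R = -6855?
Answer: -779228315/29258 ≈ -26633.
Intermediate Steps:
H = -77/2 (H = -5/2 + ((6*3)*(-4))/2 = -5/2 + (18*(-4))/2 = -5/2 + (½)*(-72) = -5/2 - 36 = -77/2 ≈ -38.500)
P = 26823 (P = 9 + 26814 = 26823)
Q = -56364 (Q = -(-308)*(-183) = -8*14091/2 = -56364)
(((R + 9763) + Q) + 1/(-29258)) + P = (((-6855 + 9763) - 56364) + 1/(-29258)) + 26823 = ((2908 - 56364) - 1/29258) + 26823 = (-53456 - 1/29258) + 26823 = -1564015649/29258 + 26823 = -779228315/29258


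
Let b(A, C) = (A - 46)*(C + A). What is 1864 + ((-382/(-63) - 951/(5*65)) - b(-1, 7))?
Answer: 44003587/20475 ≈ 2149.1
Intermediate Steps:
b(A, C) = (-46 + A)*(A + C)
1864 + ((-382/(-63) - 951/(5*65)) - b(-1, 7)) = 1864 + ((-382/(-63) - 951/(5*65)) - ((-1)**2 - 46*(-1) - 46*7 - 1*7)) = 1864 + ((-382*(-1/63) - 951/325) - (1 + 46 - 322 - 7)) = 1864 + ((382/63 - 951*1/325) - 1*(-282)) = 1864 + ((382/63 - 951/325) + 282) = 1864 + (64237/20475 + 282) = 1864 + 5838187/20475 = 44003587/20475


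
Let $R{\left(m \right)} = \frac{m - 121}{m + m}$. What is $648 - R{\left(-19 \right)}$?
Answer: $\frac{12242}{19} \approx 644.32$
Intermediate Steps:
$R{\left(m \right)} = \frac{-121 + m}{2 m}$
$648 - R{\left(-19 \right)} = 648 - \frac{-121 - 19}{2 \left(-19\right)} = 648 - \frac{1}{2} \left(- \frac{1}{19}\right) \left(-140\right) = 648 - \frac{70}{19} = \frac{12242}{19}$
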